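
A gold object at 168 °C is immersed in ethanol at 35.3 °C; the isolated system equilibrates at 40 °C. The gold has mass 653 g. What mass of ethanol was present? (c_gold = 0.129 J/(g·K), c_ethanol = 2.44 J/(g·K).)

m ≈ 940 g

Taking heat into each body as positive, Σ m c ΔT = 0:
653·0.129·(40 − 168) + m·2.44·(40 − 35.3) = 0
11.47 m = 10782
m = 10782/11.47 ≈ 940.2 g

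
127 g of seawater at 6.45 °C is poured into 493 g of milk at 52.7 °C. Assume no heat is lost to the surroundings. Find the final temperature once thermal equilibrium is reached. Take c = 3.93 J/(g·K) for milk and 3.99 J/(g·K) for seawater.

T_f ≈ 43.1 °C

With ΣQ=0 the equilibrium temperature is the m·c-weighted mean:
T_f = (1937.5·52.7 + 506.73·6.45) / (1937.5 + 506.73)
    = 105374 / 2444.2 ≈ 43.11 °C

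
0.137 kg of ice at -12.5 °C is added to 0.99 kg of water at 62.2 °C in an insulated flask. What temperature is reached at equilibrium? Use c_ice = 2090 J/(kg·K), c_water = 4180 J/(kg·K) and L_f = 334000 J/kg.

Energy balance with sensible and latent terms:
ice -12.5→0 °C: 0.137×2090×12.5 = 3579.1; melt ice: 0.137×334000 = 45758; meltwater 0→T: 0.137×4180×T = 572.66 T; water: 4138.2(T − 62.2)
4710.9 T = 257396 − 49337 = 208059
T ≈ 44.17 °C. Since T > 0 °C, the all-ice-melts assumption holds.

T_f ≈ 44.2 °C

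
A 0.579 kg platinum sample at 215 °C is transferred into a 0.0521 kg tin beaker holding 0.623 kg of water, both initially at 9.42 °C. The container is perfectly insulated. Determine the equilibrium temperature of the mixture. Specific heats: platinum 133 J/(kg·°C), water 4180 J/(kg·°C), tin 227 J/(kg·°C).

Net heat exchanged in the isolated system is zero:
0.579·133·(T − 215) + 0.623·4180·(T − 9.42) + 0.0521·227·(T − 9.42) = 0
2693 T = 41199
T ≈ 15.30 °C

T_f ≈ 15.3 °C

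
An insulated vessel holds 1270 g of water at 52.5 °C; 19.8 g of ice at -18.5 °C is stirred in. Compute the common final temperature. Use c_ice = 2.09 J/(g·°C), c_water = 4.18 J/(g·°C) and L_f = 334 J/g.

Setting the total heat transfer to zero:
ice -18.5→0 °C: 19.8·2.09·18.5 = 765.57
  latent heat to melt: 19.8·334 = 6613.2
  meltwater 0→T: 19.8·4.18·T = 82.76 T
  water: 5308.6(T − 52.5)
5391.4 T = 278702 − 7378.8 = 271323
T ≈ 50.33 °C — above 0 °C, consistent with complete melting.

T_f ≈ 50.3 °C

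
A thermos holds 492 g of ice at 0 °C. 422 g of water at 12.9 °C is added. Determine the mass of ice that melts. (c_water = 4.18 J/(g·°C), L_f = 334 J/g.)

m_melted ≈ 68.1 g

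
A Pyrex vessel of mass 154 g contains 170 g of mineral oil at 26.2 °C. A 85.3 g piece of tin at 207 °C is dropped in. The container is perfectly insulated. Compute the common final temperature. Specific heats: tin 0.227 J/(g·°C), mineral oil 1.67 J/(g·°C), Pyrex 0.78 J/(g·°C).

With ΣQ=0 the equilibrium temperature is the m·c-weighted mean:
T_f = (19.36*207 + 283.9*26.2 + 120.12*26.2) / (19.36 + 283.9 + 120.12)
    = 14593 / 423.38 ≈ 34.47 °C

T_f ≈ 34.5 °C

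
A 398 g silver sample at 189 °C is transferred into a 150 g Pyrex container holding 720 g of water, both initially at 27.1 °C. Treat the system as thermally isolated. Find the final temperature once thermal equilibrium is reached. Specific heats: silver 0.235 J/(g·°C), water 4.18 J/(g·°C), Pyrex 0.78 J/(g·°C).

T_f ≈ 31.8 °C

Conservation of energy gives ΣQ = 0:
398×0.235×(T − 189) + 720×4.18×(T − 27.1) + 150×0.78×(T − 27.1) = 0
93.53(T − 189) + 3009.6(T − 27.1) + 117(T − 27.1) = 0
3220.1 T = 102408
T ≈ 31.80 °C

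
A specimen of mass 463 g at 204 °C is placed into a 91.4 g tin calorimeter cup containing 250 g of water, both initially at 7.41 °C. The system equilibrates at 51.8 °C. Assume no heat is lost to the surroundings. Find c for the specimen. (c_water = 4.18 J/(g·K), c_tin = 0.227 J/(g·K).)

c ≈ 0.671 J/(g·K)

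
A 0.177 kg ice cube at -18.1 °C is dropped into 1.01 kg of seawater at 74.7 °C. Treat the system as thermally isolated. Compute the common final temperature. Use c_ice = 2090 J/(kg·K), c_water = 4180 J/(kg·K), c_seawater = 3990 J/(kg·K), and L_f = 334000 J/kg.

Taking heat into each body as positive, Σ m c ΔT = 0:
warm ice to 0 °C: 0.177×2090×(0 − (-18.1)) = 6695.7; fusion: m_ice L_f = 0.177×334000 = 59118; warm the meltwater: 739.86 T; seawater cools: 1.01×3990×(T − 74.7) = 4029.9(T − 74.7)
4769.8 T = 301034 − 65814 = 235220
T ≈ 49.31 °C (positive, so assuming full melt was valid).

T_f ≈ 49.3 °C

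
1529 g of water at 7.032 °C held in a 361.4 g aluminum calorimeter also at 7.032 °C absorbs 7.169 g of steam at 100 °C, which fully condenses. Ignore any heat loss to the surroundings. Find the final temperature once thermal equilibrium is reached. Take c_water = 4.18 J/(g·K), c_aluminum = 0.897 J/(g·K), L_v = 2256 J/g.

T_f ≈ 9.8 °C

Taking heat into each body as positive, Σ m c ΔT = 0:
steam→water at 100 °C releases m L_v = 7.169×2256 = 16173; condensed water 100 °C→T: 29.97(T − 100); original water: 6391.2(T − 7.032); cup: 324.18(T − 7.032)
6745.4 T = 16173 + 2996.6 + 47223 = 66393
T ≈ 9.84 °C (< 100 °C, so full condensation is consistent).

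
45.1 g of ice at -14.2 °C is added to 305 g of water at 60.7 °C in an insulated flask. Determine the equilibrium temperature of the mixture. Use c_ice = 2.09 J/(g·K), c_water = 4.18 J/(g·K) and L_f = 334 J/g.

T_f ≈ 41.7 °C

Net heat exchanged in the isolated system is zero:
ice -14.2→0 °C: 45.1×2.09×14.2 = 1338.5; melt ice: 45.1×334 = 15063; warm the meltwater: 188.52 T; water: 1274.9(T − 60.7)
1463.4 T = 77386 − 16402 = 60985
T ≈ 41.67 °C. Since T > 0 °C, the all-ice-melts assumption holds.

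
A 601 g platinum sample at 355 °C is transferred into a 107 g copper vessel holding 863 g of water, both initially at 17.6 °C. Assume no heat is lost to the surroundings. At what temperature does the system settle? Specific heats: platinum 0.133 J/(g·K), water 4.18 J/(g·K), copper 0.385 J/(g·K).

Setting the total heat transfer to zero:
601*0.133*(T − 355) + 863*4.18*(T − 17.6) + 107*0.385*(T − 17.6) = 0
79.93(T − 355) + 3607.3(T − 17.6) + 41.2(T − 17.6) = 0
(79.93 + 3607.3 + 41.2) T = 79.93*355 + 3607.3*17.6 + 41.2*17.6
T = 92590/3728.5 ≈ 24.83 °C

T_f ≈ 24.8 °C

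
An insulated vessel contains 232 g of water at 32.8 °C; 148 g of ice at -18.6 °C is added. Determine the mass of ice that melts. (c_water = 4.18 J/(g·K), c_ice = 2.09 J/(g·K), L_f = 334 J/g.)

Cooling the water to 0 °C releases 232×4.18×32.8 = 31808 J.
Warming the ice to 0 °C takes 148×2.09×18.6 = 5753.4 J, leaving 26055 J for melting.
Fully melting the ice requires m_ice L_f = 148×334 = 49432 J.
That's not enough to melt it all — equilibrium is at 0 °C with ice remaining.
m_melt = 26055 / L_f = 78.01 g.

m_melted ≈ 78 g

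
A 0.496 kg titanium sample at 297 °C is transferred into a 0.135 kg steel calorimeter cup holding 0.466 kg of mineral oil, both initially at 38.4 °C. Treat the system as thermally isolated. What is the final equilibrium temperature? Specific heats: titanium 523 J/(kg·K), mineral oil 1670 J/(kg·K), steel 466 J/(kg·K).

T_f ≈ 99.4 °C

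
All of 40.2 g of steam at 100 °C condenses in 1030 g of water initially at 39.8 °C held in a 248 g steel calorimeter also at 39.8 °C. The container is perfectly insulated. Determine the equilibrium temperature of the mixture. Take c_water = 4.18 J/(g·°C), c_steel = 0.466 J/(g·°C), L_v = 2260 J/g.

Energy balance with sensible and latent terms:
latent heat released on condensation: 40.2×2260 = 90852; condensed water 100 °C→T: 168.04(T − 100); original water: 4305.4(T − 39.8); cup: 115.57(T − 39.8)
4589 T = 90852 + 16804 + 175955 = 283610
T ≈ 61.80 °C — below 100 °C, confirming all the steam condensed.

T_f ≈ 61.8 °C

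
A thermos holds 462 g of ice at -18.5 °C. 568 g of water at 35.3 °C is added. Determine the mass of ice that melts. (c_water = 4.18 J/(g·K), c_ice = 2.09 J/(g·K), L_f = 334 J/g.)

m_melted ≈ 197 g

Cooling the water to 0 °C releases 568×4.18×35.3 = 83811 J.
Of that, 462×2.09×18.5 = 17863 J goes to bring the ice to 0 °C, leaving 65947 J.
To melt every bit of ice: 462×334 = 154308 J.
That's not enough to melt it all — equilibrium is at 0 °C with ice remaining.
m_melt = 65947 / L_f = 197.4 g.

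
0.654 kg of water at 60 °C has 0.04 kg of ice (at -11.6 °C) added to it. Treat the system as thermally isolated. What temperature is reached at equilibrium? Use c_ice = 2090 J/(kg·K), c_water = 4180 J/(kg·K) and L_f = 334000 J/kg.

T_f ≈ 51.6 °C

Sum of m c ΔT and latent-heat terms is zero:
ice -11.6→0 °C: 0.04×2090×11.6 = 969.76
  fusion: m_ice L_f = 0.04×334000 = 13360
  meltwater 0→T: 0.04×4180×T = 167.2 T
  water cools: 0.654×4180×(T − 60) = 2733.7(T − 60)
2900.9 T = 164023 − 14330 = 149693
T ≈ 51.60 °C — above 0 °C, consistent with complete melting.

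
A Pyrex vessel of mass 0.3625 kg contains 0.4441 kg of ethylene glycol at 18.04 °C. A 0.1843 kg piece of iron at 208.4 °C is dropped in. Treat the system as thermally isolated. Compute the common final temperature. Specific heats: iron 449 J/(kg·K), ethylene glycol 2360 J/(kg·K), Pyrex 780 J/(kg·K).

T_f ≈ 29.2 °C

Let T be the final temperature. ΣQ_i = 0:
0.1843·449·(T − 208.4) + 0.4441·2360·(T − 18.04) + 0.3625·780·(T − 18.04) = 0
1413.6 T = 41253
T ≈ 29.18 °C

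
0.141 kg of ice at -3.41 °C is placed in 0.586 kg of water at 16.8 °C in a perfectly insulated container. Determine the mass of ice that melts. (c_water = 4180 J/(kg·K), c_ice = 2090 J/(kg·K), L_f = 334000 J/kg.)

m_melted ≈ 0.12 kg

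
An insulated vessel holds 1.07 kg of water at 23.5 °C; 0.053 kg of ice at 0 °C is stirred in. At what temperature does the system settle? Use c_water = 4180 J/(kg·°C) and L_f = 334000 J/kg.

Taking heat into each body as positive, Σ m c ΔT = 0:
fusion: m_ice L_f = 0.053×334000 = 17702; meltwater 0→T: 0.053×4180×T = 221.54 T; water: 4472.6(T − 23.5)
4694.1 T = 105106 − 17702 = 87404
T ≈ 18.62 °C (positive, so assuming full melt was valid).

T_f ≈ 18.6 °C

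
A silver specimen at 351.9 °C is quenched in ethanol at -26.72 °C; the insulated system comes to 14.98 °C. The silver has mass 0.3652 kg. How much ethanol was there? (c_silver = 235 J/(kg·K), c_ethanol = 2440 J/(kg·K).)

m ≈ 0.284 kg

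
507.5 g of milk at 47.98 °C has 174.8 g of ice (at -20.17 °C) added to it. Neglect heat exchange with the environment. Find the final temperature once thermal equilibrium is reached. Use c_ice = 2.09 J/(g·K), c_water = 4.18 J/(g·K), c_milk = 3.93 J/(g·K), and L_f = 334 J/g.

T_f ≈ 11.0 °C

Net heat exchanged in the isolated system is zero:
warm ice to 0 °C: 174.8×2.09×(0 − (-20.17)) = 7368.7
  latent heat to melt: 174.8×334 = 58383
  warm the meltwater: 730.66 T
  milk: 1994.5(T − 47.98)
2725.1 T = 95695 − 65752 = 29943
T ≈ 10.99 °C (positive, so assuming full melt was valid).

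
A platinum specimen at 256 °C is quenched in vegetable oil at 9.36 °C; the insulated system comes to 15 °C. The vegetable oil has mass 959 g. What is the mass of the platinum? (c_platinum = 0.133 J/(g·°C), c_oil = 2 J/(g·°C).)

m ≈ 337 g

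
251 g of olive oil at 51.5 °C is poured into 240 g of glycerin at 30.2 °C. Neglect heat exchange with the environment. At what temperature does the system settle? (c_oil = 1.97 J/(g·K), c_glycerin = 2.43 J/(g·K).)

|Q_oil| = |Q_glycerin|:
251·1.97·(51.5 − T) = 240·2.43·(T − 30.2)
494.47(51.5 − T) = 583.2(T − 30.2)
1077.7 T = 43078  ⇒  T ≈ 39.97 °C

T_f ≈ 40.0 °C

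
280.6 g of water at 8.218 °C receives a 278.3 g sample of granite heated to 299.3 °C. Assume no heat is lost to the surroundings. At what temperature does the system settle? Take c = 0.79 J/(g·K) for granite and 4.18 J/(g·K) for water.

T_f ≈ 54.2 °C

With ΣQ=0 the equilibrium temperature is the m·c-weighted mean:
T_f = (219.86×299.3 + 1172.9×8.218) / (219.86 + 1172.9)
    = 75442 / 1392.8 ≈ 54.17 °C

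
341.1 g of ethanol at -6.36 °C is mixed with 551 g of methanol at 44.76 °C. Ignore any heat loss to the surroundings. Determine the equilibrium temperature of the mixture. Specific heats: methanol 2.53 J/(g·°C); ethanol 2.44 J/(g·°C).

T_f ≈ 25.6 °C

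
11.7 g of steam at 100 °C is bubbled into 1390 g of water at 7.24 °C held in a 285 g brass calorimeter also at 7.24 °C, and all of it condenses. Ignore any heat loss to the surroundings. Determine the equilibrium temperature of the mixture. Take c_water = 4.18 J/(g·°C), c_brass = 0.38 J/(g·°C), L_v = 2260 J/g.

T_f ≈ 12.4 °C

Energy conservation, ΣQ = 0:
latent heat released on condensation: 11.7×2260 = 26442; condensed water 100 °C→T: 48.91(T − 100); water warms: 1390×4.18×(T − 7.24) = 5810.2(T − 7.24); cup: 108.3(T − 7.24)
5967.4 T = 26442 + 4890.6 + 42850 = 74183
T ≈ 12.43 °C (< 100 °C, so full condensation is consistent).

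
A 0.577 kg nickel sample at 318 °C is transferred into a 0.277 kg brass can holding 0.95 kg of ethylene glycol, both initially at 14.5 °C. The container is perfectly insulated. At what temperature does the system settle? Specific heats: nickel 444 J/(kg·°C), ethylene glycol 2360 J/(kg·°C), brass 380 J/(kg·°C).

T_f ≈ 44.4 °C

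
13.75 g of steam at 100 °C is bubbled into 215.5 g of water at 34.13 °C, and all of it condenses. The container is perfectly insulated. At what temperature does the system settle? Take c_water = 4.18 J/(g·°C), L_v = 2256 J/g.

T_f ≈ 70.5 °C

Setting the total heat transfer to zero:
steam→water at 100 °C releases m L_v = 13.75×2256 = 31020; condensed water 100 °C→T: 57.47(T − 100); original water: 900.79(T − 34.13)
958.26 T = 31020 + 5747.5 + 30744 = 67511
T ≈ 70.45 °C, under the boiling point, so the assumption holds.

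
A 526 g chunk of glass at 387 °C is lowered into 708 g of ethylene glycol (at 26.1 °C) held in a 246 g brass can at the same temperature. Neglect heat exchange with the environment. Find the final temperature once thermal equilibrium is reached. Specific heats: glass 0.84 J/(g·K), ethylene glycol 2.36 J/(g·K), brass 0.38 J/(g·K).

Taking heat into each body as positive, Σ m c ΔT = 0:
526*0.84*(T − 387) + 708*2.36*(T − 26.1) + 246*0.38*(T − 26.1) = 0
(441.84 + 1670.9 + 93.48) T = 441.84*387 + 1670.9*26.1 + 93.48*26.1
T ≈ 98.38 °C

T_f ≈ 98.4 °C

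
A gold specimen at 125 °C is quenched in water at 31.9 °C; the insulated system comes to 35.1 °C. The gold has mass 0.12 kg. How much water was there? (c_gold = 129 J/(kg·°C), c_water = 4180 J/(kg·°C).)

m ≈ 0.104 kg

Energy conservation, ΣQ = 0:
0.12·129·(35.1 − 125) + m·4180·(35.1 − 31.9) = 0
13376 m = 1391.7
m = 1391.7/13376 ≈ 0.104 kg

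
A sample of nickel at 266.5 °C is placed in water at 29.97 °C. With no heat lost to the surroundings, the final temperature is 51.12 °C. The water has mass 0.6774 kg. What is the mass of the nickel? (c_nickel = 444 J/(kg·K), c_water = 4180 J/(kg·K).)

Heat lost by the nickel = heat gained by the water:
m·444·(266.5 − 51.12) = 0.6774·4180·(51.12 − 29.97)
95629 m = 59887  ⇒  m ≈ 0.6262 kg

m ≈ 0.626 kg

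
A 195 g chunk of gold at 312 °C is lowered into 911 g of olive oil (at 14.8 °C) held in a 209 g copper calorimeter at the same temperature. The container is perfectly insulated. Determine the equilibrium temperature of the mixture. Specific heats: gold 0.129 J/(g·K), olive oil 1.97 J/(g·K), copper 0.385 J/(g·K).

T_f ≈ 18.7 °C

T_f is the heat-capacity-weighted average of the initial temperatures:
T_f = (25.16·312 + 1794.7·14.8 + 80.47·14.8) / (25.16 + 1794.7 + 80.47)
    = 35600 / 1900.3 ≈ 18.73 °C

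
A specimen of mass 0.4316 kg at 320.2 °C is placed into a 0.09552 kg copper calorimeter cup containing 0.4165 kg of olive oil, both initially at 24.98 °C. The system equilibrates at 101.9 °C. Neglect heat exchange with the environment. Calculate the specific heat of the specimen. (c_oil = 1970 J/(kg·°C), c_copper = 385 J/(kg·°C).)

c ≈ 700 J/(kg·°C)

Net heat exchanged in the isolated system is zero:
0.4316·c·(101.9 − 320.2) + 0.4165·1970·(101.9 − 24.98) + 0.09552·385·(101.9 − 24.98) = 0
-94.22 c = -65942
c = -65942/-94.22 ≈ 699.9 J/(kg·°C)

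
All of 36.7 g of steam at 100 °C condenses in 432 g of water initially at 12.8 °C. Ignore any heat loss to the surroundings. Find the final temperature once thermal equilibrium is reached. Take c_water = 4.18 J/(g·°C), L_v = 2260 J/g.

T_f ≈ 62.0 °C

Taking heat into each body as positive, Σ m c ΔT = 0:
steam→water at 100 °C releases m L_v = 36.7×2260 = 82942
  condensate cools 100→T: 36.7×4.18×(T − 100) = 153.41(T − 100)
  original water: 1805.8(T − 12.8)
1959.2 T = 82942 + 15341 + 23114 = 121396
T ≈ 61.96 °C — below 100 °C, confirming all the steam condensed.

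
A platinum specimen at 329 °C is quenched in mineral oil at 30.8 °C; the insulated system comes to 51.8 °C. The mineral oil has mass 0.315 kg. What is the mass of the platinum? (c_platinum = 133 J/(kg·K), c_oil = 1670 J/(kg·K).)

m ≈ 0.3 kg

Heat gained plus heat lost sum to zero:
m×133×(51.8 − 329) + 0.315×1670×(51.8 − 30.8) = 0
-36868 m = -11047
m = -11047/-36868 ≈ 0.2996 kg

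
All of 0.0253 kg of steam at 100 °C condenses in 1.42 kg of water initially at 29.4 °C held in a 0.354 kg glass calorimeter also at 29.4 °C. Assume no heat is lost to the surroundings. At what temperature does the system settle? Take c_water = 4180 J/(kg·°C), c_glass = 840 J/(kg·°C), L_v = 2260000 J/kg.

T_f ≈ 39.6 °C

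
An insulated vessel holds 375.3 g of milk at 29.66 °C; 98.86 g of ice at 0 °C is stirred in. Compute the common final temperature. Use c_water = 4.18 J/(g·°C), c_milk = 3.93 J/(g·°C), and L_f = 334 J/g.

T_f ≈ 5.7 °C

Net heat exchanged in the isolated system is zero:
latent heat to melt: 98.86×334 = 33019; meltwater 0→T: 98.86×4.18×T = 413.23 T; milk: 1474.9(T − 29.66)
1888.2 T = 43746 − 33019 = 10727
T ≈ 5.68 °C. Since T > 0 °C, the all-ice-melts assumption holds.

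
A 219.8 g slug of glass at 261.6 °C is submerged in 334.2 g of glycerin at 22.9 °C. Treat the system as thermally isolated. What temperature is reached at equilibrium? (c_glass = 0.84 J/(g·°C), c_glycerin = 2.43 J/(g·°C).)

Setting the total heat transfer to zero:
219.8·0.84·(T − 261.6) + 334.2·2.43·(T − 22.9) = 0
184.63(T − 261.6) + 812.11(T − 22.9) = 0
(184.63 + 812.11) T = 184.63·261.6 + 812.11·22.9
T = 66897 / 996.74 = 67.1 °C

T_f ≈ 67.1 °C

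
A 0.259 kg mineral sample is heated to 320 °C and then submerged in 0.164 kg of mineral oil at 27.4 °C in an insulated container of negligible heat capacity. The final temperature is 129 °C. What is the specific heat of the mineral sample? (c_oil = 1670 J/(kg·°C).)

c ≈ 562 J/(kg·°C)

Conservation of energy gives ΣQ = 0:
0.259·c·(129 − 320) + 0.164·1670·(129 − 27.4) = 0
-49.47 c = -27826
c = -27826/-49.47 ≈ 562.5 J/(kg·°C)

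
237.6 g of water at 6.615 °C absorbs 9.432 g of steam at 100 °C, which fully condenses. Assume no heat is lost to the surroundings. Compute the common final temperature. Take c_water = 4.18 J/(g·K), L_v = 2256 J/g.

T_f ≈ 30.8 °C

Net heat exchanged in the isolated system is zero:
condense steam: −9.432·2256 = −21279
  condensate cools 100→T: 9.432·4.18·(T − 100) = 39.43(T − 100)
  water warms: 237.6·4.18·(T − 6.615) = 993.17(T − 6.615)
1032.6 T = 21279 + 3942.6 + 6569.8 = 31791
T ≈ 30.79 °C (< 100 °C, so full condensation is consistent).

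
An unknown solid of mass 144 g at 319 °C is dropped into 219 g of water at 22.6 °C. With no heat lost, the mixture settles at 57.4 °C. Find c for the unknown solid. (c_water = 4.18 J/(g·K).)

c ≈ 0.846 J/(g·K)

Energy conservation, ΣQ = 0:
144×c×(57.4 − 319) + 219×4.18×(57.4 − 22.6) = 0
-37670 c = -31857
c = -31857/-37670 ≈ 0.8457 J/(g·K)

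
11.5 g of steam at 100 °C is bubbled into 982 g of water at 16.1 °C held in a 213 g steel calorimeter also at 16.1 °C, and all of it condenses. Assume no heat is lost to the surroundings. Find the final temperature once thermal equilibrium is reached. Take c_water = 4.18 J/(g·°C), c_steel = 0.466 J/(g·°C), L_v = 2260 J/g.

T_f ≈ 23.2 °C

Energy balance with sensible and latent terms:
condense steam: −11.5×2260 = −25990
  condensate cools 100→T: 11.5×4.18×(T − 100) = 48.07(T − 100)
  water warms: 982×4.18×(T − 16.1) = 4104.8(T − 16.1)
  cup: 99.26(T − 16.1)
4252.1 T = 25990 + 4807 + 67685 = 98482
T ≈ 23.16 °C (< 100 °C, so full condensation is consistent).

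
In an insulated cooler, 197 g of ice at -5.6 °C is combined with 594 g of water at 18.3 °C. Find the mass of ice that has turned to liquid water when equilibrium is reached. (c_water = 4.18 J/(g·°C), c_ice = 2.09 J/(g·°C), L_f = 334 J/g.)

m_melted ≈ 129 g

Cooling the water to 0 °C releases 594·4.18·18.3 = 45437 J.
Warming the ice to 0 °C takes 197·2.09·5.6 = 2305.7 J, leaving 43132 J for melting.
Melting all 197 g of ice would need 197·334 = 65798 J.
That's not enough to melt it all — equilibrium is at 0 °C with ice remaining.
m_melt = 43132 / L_f = 129.1 g.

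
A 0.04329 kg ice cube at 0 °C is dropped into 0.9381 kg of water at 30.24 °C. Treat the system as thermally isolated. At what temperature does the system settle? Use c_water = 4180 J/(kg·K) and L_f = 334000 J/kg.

T_f ≈ 25.4 °C

Net heat exchanged in the isolated system is zero:
latent heat to melt: 0.04329×334000 = 14459
  meltwater 0→T: 0.04329×4180×T = 180.95 T
  water cools: 0.9381×4180×(T − 30.24) = 3921.3(T − 30.24)
4102.2 T = 118579 − 14459 = 104120
T ≈ 25.38 °C — above 0 °C, consistent with complete melting.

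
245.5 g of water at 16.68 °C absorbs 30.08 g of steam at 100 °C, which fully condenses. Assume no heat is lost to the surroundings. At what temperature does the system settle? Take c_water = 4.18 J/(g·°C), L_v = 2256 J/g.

Heat gained plus heat lost sum to zero:
steam→water at 100 °C releases m L_v = 30.08·2256 = 67860; condensate cools 100→T: 30.08·4.18·(T − 100) = 125.73(T − 100); water warms: 245.5·4.18·(T − 16.68) = 1026.2(T − 16.68)
1151.9 T = 67860 + 12573 + 17117 = 97551
T ≈ 84.69 °C, under the boiling point, so the assumption holds.

T_f ≈ 84.7 °C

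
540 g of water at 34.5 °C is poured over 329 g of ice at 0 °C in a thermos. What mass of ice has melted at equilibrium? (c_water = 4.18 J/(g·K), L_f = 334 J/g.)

m_melted ≈ 233 g

Water can give up m c ΔT = 540×4.18×34.5 = 77873 J before reaching 0 °C.
Melting all 329 g of ice would need 329×334 = 109886 J.
That's not enough to melt it all — equilibrium is at 0 °C with ice remaining.
Mass melted = 77873/334 ≈ 233.2 g.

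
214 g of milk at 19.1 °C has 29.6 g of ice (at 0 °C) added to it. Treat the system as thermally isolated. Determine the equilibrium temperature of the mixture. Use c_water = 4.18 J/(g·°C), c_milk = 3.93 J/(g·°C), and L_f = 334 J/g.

T_f ≈ 6.4 °C

Sum of m c ΔT and latent-heat terms is zero:
latent heat to melt: 29.6·334 = 9886.4; warm the meltwater: 123.73 T; milk: 841.02(T − 19.1)
964.75 T = 16063 − 9886.4 = 6177.1
T ≈ 6.40 °C (positive, so assuming full melt was valid).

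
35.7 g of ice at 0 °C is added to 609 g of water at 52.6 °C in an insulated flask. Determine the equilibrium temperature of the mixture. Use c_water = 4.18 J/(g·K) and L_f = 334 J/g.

Taking heat into each body as positive, Σ m c ΔT = 0:
fusion: m_ice L_f = 35.7·334 = 11924; warm the meltwater: 149.23 T; water: 2545.6(T − 52.6)
2694.8 T = 133900 − 11924 = 121976
T ≈ 45.26 °C (positive, so assuming full melt was valid).

T_f ≈ 45.3 °C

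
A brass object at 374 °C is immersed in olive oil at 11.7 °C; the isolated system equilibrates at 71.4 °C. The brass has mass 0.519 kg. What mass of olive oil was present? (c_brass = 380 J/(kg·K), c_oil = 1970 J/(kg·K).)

m ≈ 0.507 kg

Setting the total heat transfer to zero:
0.519·380·(71.4 − 374) + m·1970·(71.4 − 11.7) = 0
117609 m = 59679
m = 59679/117609 ≈ 0.5074 kg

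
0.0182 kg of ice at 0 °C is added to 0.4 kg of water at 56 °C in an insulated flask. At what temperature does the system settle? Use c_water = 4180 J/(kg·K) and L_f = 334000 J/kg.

T_f ≈ 50.1 °C

Setting the total heat transfer to zero:
latent heat to melt: 0.0182·334000 = 6078.8
  meltwater 0→T: 0.0182·4180·T = 76.08 T
  water: 1672(T − 56)
1748.1 T = 93632 − 6078.8 = 87553
T ≈ 50.09 °C — above 0 °C, consistent with complete melting.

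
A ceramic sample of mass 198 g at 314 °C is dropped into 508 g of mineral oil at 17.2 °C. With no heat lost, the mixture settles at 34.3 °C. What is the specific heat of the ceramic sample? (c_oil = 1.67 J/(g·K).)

c ≈ 0.262 J/(g·K)

m_s c (T_s − T_f) = m_oil c_oil (T_f − T_0):
198×c×(314 − 34.3) = 508×1.67×(34.3 − 17.2)
55381 c = 14507  ⇒  c ≈ 0.262 J/(g·K)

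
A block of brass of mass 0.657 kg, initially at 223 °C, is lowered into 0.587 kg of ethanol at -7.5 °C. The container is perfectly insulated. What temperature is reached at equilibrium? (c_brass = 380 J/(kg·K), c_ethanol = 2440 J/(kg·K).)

Net heat exchanged in the isolated system is zero:
0.657·380·(T − 223) + 0.587·2440·(T − (-7.5)) = 0
(249.66 + 1432.3) T = 249.66·223 + 1432.3·(-7.5)
T = 44932/1681.9 ≈ 26.71 °C

T_f ≈ 26.7 °C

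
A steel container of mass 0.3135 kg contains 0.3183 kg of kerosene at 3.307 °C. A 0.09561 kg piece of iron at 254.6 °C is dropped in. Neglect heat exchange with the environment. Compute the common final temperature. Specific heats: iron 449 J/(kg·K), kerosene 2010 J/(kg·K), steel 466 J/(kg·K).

T_f ≈ 16.3 °C

Energy conservation, ΣQ = 0:
0.09561×449×(T − 254.6) + 0.3183×2010×(T − 3.307) + 0.3135×466×(T − 3.307) = 0
42.93(T − 254.6) + 639.78(T − 3.307) + 146.09(T − 3.307) = 0
(42.93 + 639.78 + 146.09) T = 42.93×254.6 + 639.78×3.307 + 146.09×3.307
T ≈ 16.32 °C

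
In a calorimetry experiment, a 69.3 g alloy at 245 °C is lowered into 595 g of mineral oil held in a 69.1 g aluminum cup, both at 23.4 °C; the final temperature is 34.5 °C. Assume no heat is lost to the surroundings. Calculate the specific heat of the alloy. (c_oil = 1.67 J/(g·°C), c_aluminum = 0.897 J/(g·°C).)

Taking heat into each body as positive, Σ m c ΔT = 0:
69.3·c·(34.5 − 245) + 595·1.67·(34.5 − 23.4) + 69.1·0.897·(34.5 − 23.4) = 0
-14588 c = -11718
c = -11718/-14588 ≈ 0.8032 J/(g·°C)

c ≈ 0.803 J/(g·°C)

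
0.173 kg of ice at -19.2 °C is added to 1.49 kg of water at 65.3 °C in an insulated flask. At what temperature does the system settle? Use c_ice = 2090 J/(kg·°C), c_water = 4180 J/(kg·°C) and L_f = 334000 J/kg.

Heat gained plus heat lost sum to zero:
warm ice to 0 °C: 0.173·2090·(0 − (-19.2)) = 6942.1; fusion: m_ice L_f = 0.173·334000 = 57782; meltwater 0→T: 0.173·4180·T = 723.14 T; water cools: 1.49·4180·(T − 65.3) = 6228.2(T − 65.3)
6951.3 T = 406701 − 64724 = 341977
T ≈ 49.20 °C — above 0 °C, consistent with complete melting.

T_f ≈ 49.2 °C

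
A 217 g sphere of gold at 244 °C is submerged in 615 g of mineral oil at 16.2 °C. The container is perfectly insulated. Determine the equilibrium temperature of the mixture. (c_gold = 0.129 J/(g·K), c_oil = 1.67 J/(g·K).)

T_f ≈ 22.2 °C

T_f = Σ m_i c_i T_i / Σ m_i c_i:
T_f = (27.99*244 + 1027*16.2) / (27.99 + 1027)
    = 23469 / 1055 ≈ 22.24 °C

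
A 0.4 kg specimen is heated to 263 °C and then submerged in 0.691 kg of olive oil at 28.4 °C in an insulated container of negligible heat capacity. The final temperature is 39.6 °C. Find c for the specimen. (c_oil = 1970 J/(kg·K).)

m_s c (T_s − T_f) = m_oil c_oil (T_f − T_0):
0.4·c·(263 − 39.6) = 0.691·1970·(39.6 − 28.4)
89.36 c = 15246  ⇒  c ≈ 170.6 J/(kg·K)

c ≈ 171 J/(kg·K)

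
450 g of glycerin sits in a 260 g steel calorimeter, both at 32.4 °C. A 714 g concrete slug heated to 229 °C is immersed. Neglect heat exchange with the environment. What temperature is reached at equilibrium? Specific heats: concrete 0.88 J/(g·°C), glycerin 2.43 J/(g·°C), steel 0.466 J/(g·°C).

T_f ≈ 99.4 °C

Conservation of energy gives ΣQ = 0:
714×0.88×(T − 229) + 450×2.43×(T − 32.4) + 260×0.466×(T − 32.4) = 0
1843 T = 183240
T ≈ 99.43 °C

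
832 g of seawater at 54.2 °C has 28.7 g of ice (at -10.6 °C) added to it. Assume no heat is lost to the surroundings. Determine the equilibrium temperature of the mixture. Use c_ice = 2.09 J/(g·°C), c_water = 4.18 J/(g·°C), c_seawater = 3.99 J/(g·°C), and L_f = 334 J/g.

T_f ≈ 49.3 °C

Heat gained plus heat lost sum to zero:
ice -10.6→0 °C: 28.7·2.09·10.6 = 635.82; fusion: m_ice L_f = 28.7·334 = 9585.8; warm the meltwater: 119.97 T; seawater cools: 832·3.99·(T − 54.2) = 3319.7(T − 54.2)
3439.6 T = 179927 − 10222 = 169705
T ≈ 49.34 °C. Since T > 0 °C, the all-ice-melts assumption holds.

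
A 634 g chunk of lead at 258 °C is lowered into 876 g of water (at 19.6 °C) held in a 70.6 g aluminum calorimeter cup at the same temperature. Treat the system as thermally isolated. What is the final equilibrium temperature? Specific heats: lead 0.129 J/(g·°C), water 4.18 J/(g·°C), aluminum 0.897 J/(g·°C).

T_f ≈ 24.7 °C

Heat gained plus heat lost sum to zero:
634*0.129*(T − 258) + 876*4.18*(T − 19.6) + 70.6*0.897*(T − 19.6) = 0
81.79(T − 258) + 3661.7(T − 19.6) + 63.33(T − 19.6) = 0
3806.8 T = 94111
T ≈ 24.72 °C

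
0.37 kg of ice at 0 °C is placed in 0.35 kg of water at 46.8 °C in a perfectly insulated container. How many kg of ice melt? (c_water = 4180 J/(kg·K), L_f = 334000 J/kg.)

Heat available from the water dropping to 0 °C: 0.35·4180·46.8 = 68468 J.
To melt every bit of ice: 0.37·334000 = 123580 J.
Since 68468 < 123580 J, not all the ice melts; equilibrium is at 0 °C.
Mass melted = 68468/334000 ≈ 0.205 kg.

m_melted ≈ 0.205 kg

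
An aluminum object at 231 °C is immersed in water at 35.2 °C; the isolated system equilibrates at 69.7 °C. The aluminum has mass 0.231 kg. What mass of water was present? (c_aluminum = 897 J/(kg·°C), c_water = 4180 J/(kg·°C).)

m ≈ 0.232 kg

|Q_aluminum| = |Q_water|:
0.231·897·(231 − 69.7) = m·4180·(69.7 − 35.2)
144210 m = 33422  ⇒  m ≈ 0.2318 kg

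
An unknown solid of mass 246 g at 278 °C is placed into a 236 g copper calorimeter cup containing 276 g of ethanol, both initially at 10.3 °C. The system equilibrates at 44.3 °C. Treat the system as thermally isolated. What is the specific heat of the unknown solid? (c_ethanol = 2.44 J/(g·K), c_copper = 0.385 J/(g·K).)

Conservation of energy gives ΣQ = 0:
246·c·(44.3 − 278) + 276·2.44·(44.3 − 10.3) + 236·0.385·(44.3 − 10.3) = 0
-57490 c = -25986
c = -25986/-57490 ≈ 0.452 J/(g·K)

c ≈ 0.452 J/(g·K)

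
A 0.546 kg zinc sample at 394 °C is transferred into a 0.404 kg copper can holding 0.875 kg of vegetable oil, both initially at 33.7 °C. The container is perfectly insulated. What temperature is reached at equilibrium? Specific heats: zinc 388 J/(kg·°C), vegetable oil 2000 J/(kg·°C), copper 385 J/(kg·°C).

T_f = Σ m_i c_i T_i / Σ m_i c_i:
T_f = (211.85·394 + 1750·33.7 + 155.54·33.7) / (211.85 + 1750 + 155.54)
    = 147685 / 2117.4 ≈ 69.75 °C

T_f ≈ 69.7 °C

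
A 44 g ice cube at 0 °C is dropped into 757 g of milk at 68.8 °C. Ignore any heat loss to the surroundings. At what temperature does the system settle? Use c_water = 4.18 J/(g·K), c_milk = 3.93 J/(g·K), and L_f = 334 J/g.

T_f ≈ 60.1 °C

Energy conservation, ΣQ = 0:
fusion: m_ice L_f = 44·334 = 14696; meltwater 0→T: 44·4.18·T = 183.92 T; milk cools: 757·3.93·(T − 68.8) = 2975(T − 68.8)
3158.9 T = 204681 − 14696 = 189985
T ≈ 60.14 °C (positive, so assuming full melt was valid).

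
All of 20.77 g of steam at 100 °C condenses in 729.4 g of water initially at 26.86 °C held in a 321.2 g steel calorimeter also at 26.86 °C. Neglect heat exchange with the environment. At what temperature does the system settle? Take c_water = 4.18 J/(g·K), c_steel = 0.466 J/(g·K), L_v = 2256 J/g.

T_f ≈ 43.1 °C

Setting the total heat transfer to zero:
latent heat released on condensation: 20.77×2256 = 46857; condensate cools 100→T: 20.77×4.18×(T − 100) = 86.82(T − 100); water warms: 729.4×4.18×(T − 26.86) = 3048.9(T − 26.86); cup: 149.68(T − 26.86)
3285.4 T = 46857 + 8681.9 + 85914 = 141453
T ≈ 43.06 °C, under the boiling point, so the assumption holds.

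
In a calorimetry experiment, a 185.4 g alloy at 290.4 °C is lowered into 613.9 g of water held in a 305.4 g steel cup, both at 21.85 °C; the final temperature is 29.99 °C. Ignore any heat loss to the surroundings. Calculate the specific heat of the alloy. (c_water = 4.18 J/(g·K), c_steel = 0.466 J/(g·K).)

c ≈ 0.457 J/(g·K)

Conservation of energy gives ΣQ = 0:
185.4·c·(29.99 − 290.4) + 613.9·4.18·(29.99 − 21.85) + 305.4·0.466·(29.99 − 21.85) = 0
-48280 c = -22047
c = -22047/-48280 ≈ 0.4566 J/(g·K)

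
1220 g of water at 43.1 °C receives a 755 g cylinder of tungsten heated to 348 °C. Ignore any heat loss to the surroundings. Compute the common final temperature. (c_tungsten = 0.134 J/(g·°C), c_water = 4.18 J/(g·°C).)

T_f ≈ 49.0 °C

Heat gained plus heat lost sum to zero:
755*0.134*(T − 348) + 1220*4.18*(T − 43.1) = 0
(101.17 + 5099.6) T = 101.17*348 + 5099.6*43.1
T = 255000 / 5200.8 = 49 °C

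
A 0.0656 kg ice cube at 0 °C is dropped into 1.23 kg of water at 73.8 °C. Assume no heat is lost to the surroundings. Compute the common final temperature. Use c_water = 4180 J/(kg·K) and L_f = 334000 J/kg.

T_f ≈ 66.0 °C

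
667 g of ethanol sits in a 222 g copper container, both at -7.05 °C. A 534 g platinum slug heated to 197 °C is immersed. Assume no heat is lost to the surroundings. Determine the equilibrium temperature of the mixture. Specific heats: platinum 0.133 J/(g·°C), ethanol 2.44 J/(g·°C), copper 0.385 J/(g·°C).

Setting the total heat transfer to zero:
534·0.133·(T − 197) + 667·2.44·(T − (-7.05)) + 222·0.385·(T − (-7.05)) = 0
(71.02 + 1627.5 + 85.47) T = 71.02·197 + 1627.5·(-7.05) + 85.47·(-7.05)
T = 1915/1784 ≈ 1.07 °C

T_f ≈ 1.1 °C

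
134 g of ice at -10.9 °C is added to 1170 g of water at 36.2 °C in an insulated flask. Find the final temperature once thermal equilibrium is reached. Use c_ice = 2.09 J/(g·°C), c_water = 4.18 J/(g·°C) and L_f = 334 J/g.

T_f ≈ 23.7 °C

Energy balance with sensible and latent terms:
warm ice to 0 °C: 134·2.09·(0 − (-10.9)) = 3052.7; fusion: m_ice L_f = 134·334 = 44756; warm the meltwater: 560.12 T; water cools: 1170·4.18·(T − 36.2) = 4890.6(T − 36.2)
5450.7 T = 177040 − 47809 = 129231
T ≈ 23.71 °C — above 0 °C, consistent with complete melting.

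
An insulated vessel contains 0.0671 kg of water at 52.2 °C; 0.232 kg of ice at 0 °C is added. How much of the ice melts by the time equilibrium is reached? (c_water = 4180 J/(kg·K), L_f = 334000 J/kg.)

m_melted ≈ 0.0438 kg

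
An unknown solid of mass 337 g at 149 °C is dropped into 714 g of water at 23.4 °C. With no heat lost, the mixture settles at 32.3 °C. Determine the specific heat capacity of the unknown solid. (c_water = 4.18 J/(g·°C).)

m_s c (T_s − T_f) = m_water c_water (T_f − T_0):
337×c×(149 − 32.3) = 714×4.18×(32.3 − 23.4)
39328 c = 26562  ⇒  c ≈ 0.6754 J/(g·°C)

c ≈ 0.675 J/(g·°C)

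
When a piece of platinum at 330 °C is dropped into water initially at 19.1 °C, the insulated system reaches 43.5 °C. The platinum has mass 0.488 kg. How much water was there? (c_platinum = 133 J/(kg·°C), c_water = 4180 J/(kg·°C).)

Let T be the final temperature. ΣQ_i = 0:
0.488×133×(43.5 − 330) + m×4180×(43.5 − 19.1) = 0
101992 m = 18595
m = 18595/101992 ≈ 0.1823 kg

m ≈ 0.182 kg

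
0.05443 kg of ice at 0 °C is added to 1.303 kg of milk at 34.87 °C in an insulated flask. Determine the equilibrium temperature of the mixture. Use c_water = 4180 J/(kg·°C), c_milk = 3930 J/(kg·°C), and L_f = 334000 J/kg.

T_f ≈ 30.0 °C

Let T be the final temperature. ΣQ_i = 0:
fusion: m_ice L_f = 0.05443×334000 = 18180
  meltwater 0→T: 0.05443×4180×T = 227.52 T
  milk: 5120.8(T − 34.87)
5348.3 T = 178562 − 18180 = 160382
T ≈ 29.99 °C — above 0 °C, consistent with complete melting.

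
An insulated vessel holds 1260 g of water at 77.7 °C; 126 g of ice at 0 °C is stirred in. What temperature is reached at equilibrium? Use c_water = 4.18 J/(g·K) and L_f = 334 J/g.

T_f ≈ 63.4 °C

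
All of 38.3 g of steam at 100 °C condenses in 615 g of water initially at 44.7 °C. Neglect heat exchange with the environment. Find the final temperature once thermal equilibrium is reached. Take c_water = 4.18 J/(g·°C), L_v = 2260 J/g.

T_f ≈ 79.6 °C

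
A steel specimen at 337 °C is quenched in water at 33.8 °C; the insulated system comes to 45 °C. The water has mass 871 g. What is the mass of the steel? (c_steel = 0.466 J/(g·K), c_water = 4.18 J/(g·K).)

Heat gained plus heat lost sum to zero:
m·0.466·(45 − 337) + 871·4.18·(45 − 33.8) = 0
-136.07 m = -40777
m = -40777/-136.07 ≈ 299.7 g

m ≈ 300 g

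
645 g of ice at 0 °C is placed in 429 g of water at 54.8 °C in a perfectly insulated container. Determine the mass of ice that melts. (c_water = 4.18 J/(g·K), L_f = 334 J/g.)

m_melted ≈ 294 g

Water can give up m c ΔT = 429×4.18×54.8 = 98268 J before reaching 0 °C.
Fully melting the ice requires m_ice L_f = 645×334 = 215430 J.
Since 98268 < 215430 J, not all the ice melts; equilibrium is at 0 °C.
m_melt = 98268 / L_f = 294.2 g.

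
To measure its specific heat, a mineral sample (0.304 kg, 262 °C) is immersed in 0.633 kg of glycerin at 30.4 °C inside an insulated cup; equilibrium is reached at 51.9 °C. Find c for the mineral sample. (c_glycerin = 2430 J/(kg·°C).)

Taking heat into each body as positive, Σ m c ΔT = 0:
0.304·c·(51.9 − 262) + 0.633·2430·(51.9 − 30.4) = 0
-63.87 c = -33071
c = -33071/-63.87 ≈ 517.8 J/(kg·°C)

c ≈ 518 J/(kg·°C)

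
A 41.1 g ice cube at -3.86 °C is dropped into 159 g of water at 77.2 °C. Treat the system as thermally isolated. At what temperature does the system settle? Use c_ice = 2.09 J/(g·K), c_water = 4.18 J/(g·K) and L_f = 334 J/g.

T_f ≈ 44.5 °C

Heat gained plus heat lost sum to zero:
ice -3.86→0 °C: 41.1×2.09×3.86 = 331.57
  fusion: m_ice L_f = 41.1×334 = 13727
  meltwater 0→T: 41.1×4.18×T = 171.8 T
  water: 664.62(T − 77.2)
836.42 T = 51309 − 14059 = 37250
T ≈ 44.53 °C. Since T > 0 °C, the all-ice-melts assumption holds.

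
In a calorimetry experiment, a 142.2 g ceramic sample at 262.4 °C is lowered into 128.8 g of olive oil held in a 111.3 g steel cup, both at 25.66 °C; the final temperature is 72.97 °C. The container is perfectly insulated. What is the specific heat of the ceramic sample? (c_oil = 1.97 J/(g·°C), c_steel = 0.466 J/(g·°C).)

Taking heat into each body as positive, Σ m c ΔT = 0:
142.2·c·(72.97 − 262.4) + 128.8·1.97·(72.97 − 25.66) + 111.3·0.466·(72.97 − 25.66) = 0
-26937 c = -14458
c = -14458/-26937 ≈ 0.5367 J/(g·°C)

c ≈ 0.537 J/(g·°C)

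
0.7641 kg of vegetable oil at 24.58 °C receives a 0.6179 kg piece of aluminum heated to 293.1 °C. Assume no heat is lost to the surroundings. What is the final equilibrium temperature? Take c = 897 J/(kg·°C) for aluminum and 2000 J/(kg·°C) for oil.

T_f ≈ 96.0 °C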